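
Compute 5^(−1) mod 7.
5^(−1) ≡ 3 (mod 7)

Apply the extended Euclidean algorithm to (7, 5), tracking rows (r, s, t) with s·7 + t·5 = r. Each division r_prev = q·r_cur + r_new produces the new row as (previous row) − q·(current row):
  row A: (7, 1, 0)   [1·7 + 0·5 = 7]
  row B: (5, 0, 1)   [0·7 + 1·5 = 5]
  7 = 1·5 + 2   → row C = row A − 1·row B = (2, 1, −1)   [check: 1·7 − 1·5 = 2]
  5 = 2·2 + 1   → row D = row B − 2·row C = (1, −2, 3)   [check: −2·7 + 3·5 = 1]
  2 = 2·1 + 0   → remainder 0, stop. gcd = 1 (last nonzero row D).
The gcd is 1, so 5 is invertible mod 7. The last nonzero row gives −2·7 + 3·5 = 1, so t = 3. So 5^(−1) ≡ 3 (mod 7). Verify: 5 · 3 = 15 ≡ 1 (mod 7). ✓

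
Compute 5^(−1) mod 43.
Apply the extended Euclidean algorithm to (43, 5), tracking rows (r, s, t) with s·43 + t·5 = r. Each division r_prev = q·r_cur + r_new produces the new row as (previous row) − q·(current row):
  row A: (43, 1, 0)   [1·43 + 0·5 = 43]
  row B: (5, 0, 1)   [0·43 + 1·5 = 5]
  43 = 8·5 + 3   → row C = row A − 8·row B = (3, 1, −8)   [check: 1·43 − 8·5 = 3]
  5 = 1·3 + 2   → row D = row B − 1·row C = (2, −1, 9)   [check: −1·43 + 9·5 = 2]
  3 = 1·2 + 1   → row E = row C − 1·row D = (1, 2, −17)   [check: 2·43 − 17·5 = 1]
  2 = 2·1 + 0   → remainder 0, stop. gcd = 1 (last nonzero row E).
The gcd is 1, so 5 is invertible mod 43. The last nonzero row gives 2·43 − 17·5 = 1, so t = −17. So 5^(−1) ≡ −17 ≡ 26 (mod 43). Verify: 5 · 26 = 130 ≡ 1 (mod 43). ✓

Final answer: 5^(−1) ≡ 26 (mod 43)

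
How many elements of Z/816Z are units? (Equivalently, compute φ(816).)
An element a ∈ Z/816Z is a unit iff gcd(a, 816) = 1, so the number of units is φ(816). φ is multiplicative, with φ(p^e) = p^e − p^(e−1). Factorise 816 = 2^4 · 3 · 17. Then
  φ(816) = (2^4 − 2^3) · (3 − 1) · (17 − 1) = 8 · 2 · 16 = 256.

Final answer: Z/816Z has φ(816) = 256 units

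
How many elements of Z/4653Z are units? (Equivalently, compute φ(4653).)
Z/4653Z has φ(4653) = 2760 units

An element a ∈ Z/4653Z is a unit iff gcd(a, 4653) = 1, so the number of units is φ(4653). φ is multiplicative, with φ(p^e) = p^e − p^(e−1). Factorise 4653 = 3^2 · 11 · 47. Then
  φ(4653) = (3^2 − 3^1) · (11 − 1) · (47 − 1) = 6 · 10 · 46 = 2760.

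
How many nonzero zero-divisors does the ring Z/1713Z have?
Z/1713Z has 572 nonzero zero-divisors

In Z/1713Z each nonzero element is either a unit (gcd with 1713 is 1) or a zero-divisor (gcd > 1). The number of units is φ(1713): factorise 1713 = 3 · 571, so φ(1713) = (3 − 1) · (571 − 1) = 2 · 570 = 1140. The nonzero elements number 1713 − 1 = 1712. Hence the nonzero zero-divisors number 1712 − 1140 = 572.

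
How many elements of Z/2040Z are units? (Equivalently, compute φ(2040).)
An element a ∈ Z/2040Z is a unit iff gcd(a, 2040) = 1, so the number of units is φ(2040). φ is multiplicative, with φ(p^e) = p^e − p^(e−1). Factorise 2040 = 2^3 · 3 · 5 · 17. Then
  φ(2040) = (2^3 − 2^2) · (3 − 1) · (5 − 1) · (17 − 1) = 4 · 2 · 4 · 16 = 512.

Final answer: Z/2040Z has φ(2040) = 512 units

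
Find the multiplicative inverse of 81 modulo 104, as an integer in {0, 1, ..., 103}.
81^(−1) ≡ 9 (mod 104)

Apply the extended Euclidean algorithm to (104, 81), tracking rows (r, s, t) with s·104 + t·81 = r. Each division r_prev = q·r_cur + r_new produces the new row as (previous row) − q·(current row):
  row A: (104, 1, 0)   [1·104 + 0·81 = 104]
  row B: (81, 0, 1)   [0·104 + 1·81 = 81]
  104 = 1·81 + 23   → row C = row A − 1·row B = (23, 1, −1)   [check: 1·104 − 1·81 = 23]
  81 = 3·23 + 12   → row D = row B − 3·row C = (12, −3, 4)   [check: −3·104 + 4·81 = 12]
  23 = 1·12 + 11   → row E = row C − 1·row D = (11, 4, −5)   [check: 4·104 − 5·81 = 11]
  12 = 1·11 + 1   → row F = row D − 1·row E = (1, −7, 9)   [check: −7·104 + 9·81 = 1]
  11 = 11·1 + 0   → remainder 0, stop. gcd = 1 (last nonzero row F).
The gcd is 1, so 81 is invertible mod 104. The last nonzero row gives −7·104 + 9·81 = 1, so t = 9. So 81^(−1) ≡ 9 (mod 104). Verify: 81 · 9 = 729 ≡ 1 (mod 104). ✓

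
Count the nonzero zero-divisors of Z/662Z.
Z/662Z has 331 nonzero zero-divisors

In Z/662Z each nonzero element is either a unit (gcd with 662 is 1) or a zero-divisor (gcd > 1). The number of units is φ(662): factorise 662 = 2 · 331, so φ(662) = (2 − 1) · (331 − 1) = 1 · 330 = 330. The nonzero elements number 662 − 1 = 661. Hence the nonzero zero-divisors number 661 − 330 = 331.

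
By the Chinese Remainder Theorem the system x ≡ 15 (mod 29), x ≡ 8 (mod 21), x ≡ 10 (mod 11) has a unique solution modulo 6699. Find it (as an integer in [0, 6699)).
The moduli 29, 21, 11 are pairwise coprime, so by the CRT there is a unique solution mod 29·21·11 = 6699.
Solve by successive substitution. Start with x ≡ 15 (mod 29).
  Combine with x ≡ 8 (mod 21): write x = 15 + 29·t and require 15 + 29·t ≡ 8 (mod 21), i.e. 29·t ≡ 8 − 15 ≡ 14 (mod 21). Since 29^(−1) ≡ 8 (mod 21) (29 ≡ 8 (mod 21)), t ≡ 8·14 ≡ 7 (mod 21). So x ≡ 15 + 29·7 = 218 (mod 609).
  Combine with x ≡ 10 (mod 11): write x = 218 + 609·t and require 218 + 609·t ≡ 10 (mod 11), i.e. 609·t ≡ 10 − 218 ≡ 1 (mod 11). Since 609^(−1) ≡ 3 (mod 11) (609 ≡ 4 (mod 11)), t ≡ 3·1 ≡ 3 (mod 11). So x ≡ 218 + 609·3 = 2045 (mod 6699).
Unique solution in [0, 6699): x = 2045.

Final answer: x ≡ 2045 (mod 6699); the representative in [0, 6699) is 2045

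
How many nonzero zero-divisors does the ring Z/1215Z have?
In Z/1215Z each nonzero element is either a unit (gcd with 1215 is 1) or a zero-divisor (gcd > 1). The number of units is φ(1215): factorise 1215 = 3^5 · 5, so φ(1215) = (3^5 − 3^4) · (5 − 1) = 162 · 4 = 648. The nonzero elements number 1215 − 1 = 1214. Hence the nonzero zero-divisors number 1214 − 648 = 566.

Final answer: Z/1215Z has 566 nonzero zero-divisors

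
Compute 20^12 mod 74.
Use repeated squaring. Binary(12) = 1100. Walk through the bits of the exponent 12 left-to-right: at each bit after the leading one, square the running value, then multiply by 20 if the bit is 1 (always reducing mod 74):
  bit 1 = 1 (leading): start with 20.
  bit 2 = 1: square 20^2 = 400 ≡ 30; bit is 1, so multiply 30·20 = 600 ≡ 8 (mod 74).
  bit 3 = 0: square 8^2 = 64 (mod 74).
  bit 4 = 0: square 64^2 = 4096 ≡ 26 (mod 74).
Final value: 20^12 ≡ 26 (mod 74).

Final answer: 26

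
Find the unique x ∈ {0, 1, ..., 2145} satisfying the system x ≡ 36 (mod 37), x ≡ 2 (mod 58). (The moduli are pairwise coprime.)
x ≡ 1220 (mod 2146); the representative in [0, 2146) is 1220

The moduli 37, 58 are pairwise coprime, so by the CRT there is a unique solution mod 37·58 = 2146.
Solve by successive substitution. Start with x ≡ 36 (mod 37).
  Combine with x ≡ 2 (mod 58): write x = 36 + 37·t and require 36 + 37·t ≡ 2 (mod 58), i.e. 37·t ≡ 2 − 36 ≡ 24 (mod 58). Since 37^(−1) ≡ 11 (mod 58), t ≡ 11·24 ≡ 32 (mod 58). So x ≡ 36 + 37·32 = 1220 (mod 2146).
Unique solution in [0, 2146): x = 1220.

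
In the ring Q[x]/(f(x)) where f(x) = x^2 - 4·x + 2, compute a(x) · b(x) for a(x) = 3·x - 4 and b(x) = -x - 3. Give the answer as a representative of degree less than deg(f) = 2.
a · b ≡ 18 - 17·x (mod f(x))

First multiply in Q[x] without reducing: a · b = -3·x^2 - 5·x + 12. Now divide by f(x) = x^2 - 4·x + 2, eliminating the leading term at each step:
  leading term -3·x^2: subtract (-3)·f(x) = -3·x^2 + 12·x - 6, leaving 18 - 17·x
The degree is now < 2, so this is the remainder. Hence a · b ≡ 18 - 17·x in Q[x]/(f).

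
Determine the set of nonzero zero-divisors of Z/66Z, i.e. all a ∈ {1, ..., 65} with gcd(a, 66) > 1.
nonzero zero-divisors of Z/66Z = {2, 3, 4, 6, 8, 9, 10, 11, 12, 14, 15, 16, 18, 20, 21, 22, 24, 26, 27, 28, 30, 32, 33, 34, 36, 38, 39, 40, 42, 44, 45, 46, 48, 50, 51, 52, 54, 55, 56, 57, 58, 60, 62, 63, 64}

An element a ∈ Z/66Z (with a ≠ 0) is a zero-divisor iff gcd(a, 66) > 1 (because a is a unit precisely when gcd(a, n) = 1, and in Z/nZ every nonzero, non-unit element is a zero-divisor). Scan a = 1, ..., 65 and keep those with gcd(a, 66) > 1:
  gcd(2, 66) = 2, gcd(3, 66) = 3, gcd(4, 66) = 2, gcd(6, 66) = 6, gcd(8, 66) = 2, gcd(9, 66) = 3, gcd(10, 66) = 2, gcd(11, 66) = 11, gcd(12, 66) = 6, gcd(14, 66) = 2, gcd(15, 66) = 3, gcd(16, 66) = 2, gcd(18, 66) = 6, gcd(20, 66) = 2, gcd(21, 66) = 3, gcd(22, 66) = 22, gcd(24, 66) = 6, gcd(26, 66) = 2, gcd(27, 66) = 3, gcd(28, 66) = 2, gcd(30, 66) = 6, gcd(32, 66) = 2, gcd(33, 66) = 33, gcd(34, 66) = 2, gcd(36, 66) = 6, gcd(38, 66) = 2, gcd(39, 66) = 3, gcd(40, 66) = 2, gcd(42, 66) = 6, gcd(44, 66) = 22, gcd(45, 66) = 3, gcd(46, 66) = 2, gcd(48, 66) = 6, gcd(50, 66) = 2, gcd(51, 66) = 3, gcd(52, 66) = 2, gcd(54, 66) = 6, gcd(55, 66) = 11, gcd(56, 66) = 2, gcd(57, 66) = 3, gcd(58, 66) = 2, gcd(60, 66) = 6, gcd(62, 66) = 2, gcd(63, 66) = 3, gcd(64, 66) = 2.
All other a ∈ {1, ..., 65} have gcd(a, 66) = 1 and are units. So the nonzero zero-divisors are exactly the 45 values of a appearing in this scan.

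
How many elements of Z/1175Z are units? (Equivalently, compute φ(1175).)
Z/1175Z has φ(1175) = 920 units

An element a ∈ Z/1175Z is a unit iff gcd(a, 1175) = 1, so the number of units is φ(1175). φ is multiplicative, with φ(p^e) = p^e − p^(e−1). Factorise 1175 = 5^2 · 47. Then
  φ(1175) = (5^2 − 5^1) · (47 − 1) = 20 · 46 = 920.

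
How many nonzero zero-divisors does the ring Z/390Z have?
In Z/390Z each nonzero element is either a unit (gcd with 390 is 1) or a zero-divisor (gcd > 1). The number of units is φ(390): factorise 390 = 2 · 3 · 5 · 13, so φ(390) = (2 − 1) · (3 − 1) · (5 − 1) · (13 − 1) = 1 · 2 · 4 · 12 = 96. The nonzero elements number 390 − 1 = 389. Hence the nonzero zero-divisors number 389 − 96 = 293.

Final answer: Z/390Z has 293 nonzero zero-divisors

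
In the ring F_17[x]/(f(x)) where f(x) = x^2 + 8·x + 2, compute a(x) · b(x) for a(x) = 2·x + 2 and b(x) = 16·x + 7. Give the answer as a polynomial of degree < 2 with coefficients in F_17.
Multiply as integer polynomials: a · b = 32·x^2 + 46·x + 14. Reducing coefficients mod 17: a · b ≡ 15·x^2 + 12·x + 14. Now divide by f(x) = x^2 + 8·x + 2 in F_17[x], eliminating the leading term at each step:
  leading term 15·x^2: subtract (15)·f(x) = 15·x^2 + x + 13, leaving 11·x + 1 (coefficients mod 17)
The degree is now < 2, so this is the remainder. Hence a · b ≡ 11·x + 1 in F_17[x]/(f).

Final answer: a · b ≡ 11·x + 1 (mod f(x))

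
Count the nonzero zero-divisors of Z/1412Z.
In Z/1412Z each nonzero element is either a unit (gcd with 1412 is 1) or a zero-divisor (gcd > 1). The number of units is φ(1412): factorise 1412 = 2^2 · 353, so φ(1412) = (2^2 − 2^1) · (353 − 1) = 2 · 352 = 704. The nonzero elements number 1412 − 1 = 1411. Hence the nonzero zero-divisors number 1411 − 704 = 707.

Final answer: Z/1412Z has 707 nonzero zero-divisors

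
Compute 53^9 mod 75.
Use repeated squaring. Binary(9) = 1001. Walk through the bits of the exponent 9 left-to-right: at each bit after the leading one, square the running value, then multiply by 53 if the bit is 1 (always reducing mod 75):
  bit 1 = 1 (leading): start with 53.
  bit 2 = 0: square 53^2 = 2809 ≡ 34 (mod 75).
  bit 3 = 0: square 34^2 = 1156 ≡ 31 (mod 75).
  bit 4 = 1: square 31^2 = 961 ≡ 61; bit is 1, so multiply 61·53 = 3233 ≡ 8 (mod 75).
Final value: 53^9 ≡ 8 (mod 75).

Final answer: 8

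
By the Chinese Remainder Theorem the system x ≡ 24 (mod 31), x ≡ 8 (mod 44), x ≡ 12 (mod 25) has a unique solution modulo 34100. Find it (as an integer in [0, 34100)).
x ≡ 13912 (mod 34100); the representative in [0, 34100) is 13912

The moduli 31, 44, 25 are pairwise coprime, so by the CRT there is a unique solution mod 31·44·25 = 34100.
Solve by successive substitution. Start with x ≡ 24 (mod 31).
  Combine with x ≡ 8 (mod 44): write x = 24 + 31·t and require 24 + 31·t ≡ 8 (mod 44), i.e. 31·t ≡ 8 − 24 ≡ 28 (mod 44). Since 31^(−1) ≡ 27 (mod 44), t ≡ 27·28 ≡ 8 (mod 44). So x ≡ 24 + 31·8 = 272 (mod 1364).
  Combine with x ≡ 12 (mod 25): write x = 272 + 1364·t and require 272 + 1364·t ≡ 12 (mod 25), i.e. 1364·t ≡ 12 − 272 ≡ 15 (mod 25). Since 1364^(−1) ≡ 9 (mod 25) (1364 ≡ 14 (mod 25)), t ≡ 9·15 ≡ 10 (mod 25). So x ≡ 272 + 1364·10 = 13912 (mod 34100).
Unique solution in [0, 34100): x = 13912.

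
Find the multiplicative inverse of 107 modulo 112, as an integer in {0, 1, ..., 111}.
107^(−1) ≡ 67 (mod 112)

Apply the extended Euclidean algorithm to (112, 107), tracking rows (r, s, t) with s·112 + t·107 = r. Each division r_prev = q·r_cur + r_new produces the new row as (previous row) − q·(current row):
  row A: (112, 1, 0)   [1·112 + 0·107 = 112]
  row B: (107, 0, 1)   [0·112 + 1·107 = 107]
  112 = 1·107 + 5   → row C = row A − 1·row B = (5, 1, −1)   [check: 1·112 − 1·107 = 5]
  107 = 21·5 + 2   → row D = row B − 21·row C = (2, −21, 22)   [check: −21·112 + 22·107 = 2]
  5 = 2·2 + 1   → row E = row C − 2·row D = (1, 43, −45)   [check: 43·112 − 45·107 = 1]
  2 = 2·1 + 0   → remainder 0, stop. gcd = 1 (last nonzero row E).
The gcd is 1, so 107 is invertible mod 112. The last nonzero row gives 43·112 − 45·107 = 1, so t = −45. So 107^(−1) ≡ −45 ≡ 67 (mod 112). Verify: 107 · 67 = 7169 ≡ 1 (mod 112). ✓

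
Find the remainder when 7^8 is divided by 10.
1

Use repeated squaring. Binary(8) = 1000. Walk through the bits of the exponent 8 left-to-right: at each bit after the leading one, square the running value, then multiply by 7 if the bit is 1 (always reducing mod 10):
  bit 1 = 1 (leading): start with 7.
  bit 2 = 0: square 7^2 = 49 ≡ 9 (mod 10).
  bit 3 = 0: square 9^2 = 81 ≡ 1 (mod 10).
  bit 4 = 0: square 1^2 = 1 (mod 10).
Final value: 7^8 ≡ 1 (mod 10).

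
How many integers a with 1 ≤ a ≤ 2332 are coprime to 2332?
The number of a ∈ {1, ..., 2332} with gcd(a, 2332) = 1 is by definition Euler's totient φ(2332). φ is multiplicative, with φ(p^e) = p^e − p^(e−1). Factorise 2332 = 2^2 · 11 · 53. Then
  φ(2332) = (2^2 − 2^1) · (11 − 1) · (53 − 1) = 2 · 10 · 52 = 1040.
So there are 1040 such integers.

Final answer: 1040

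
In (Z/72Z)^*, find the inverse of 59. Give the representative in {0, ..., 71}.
Apply the extended Euclidean algorithm to (72, 59), tracking rows (r, s, t) with s·72 + t·59 = r. Each division r_prev = q·r_cur + r_new produces the new row as (previous row) − q·(current row):
  row A: (72, 1, 0)   [1·72 + 0·59 = 72]
  row B: (59, 0, 1)   [0·72 + 1·59 = 59]
  72 = 1·59 + 13   → row C = row A − 1·row B = (13, 1, −1)   [check: 1·72 − 1·59 = 13]
  59 = 4·13 + 7   → row D = row B − 4·row C = (7, −4, 5)   [check: −4·72 + 5·59 = 7]
  13 = 1·7 + 6   → row E = row C − 1·row D = (6, 5, −6)   [check: 5·72 − 6·59 = 6]
  7 = 1·6 + 1   → row F = row D − 1·row E = (1, −9, 11)   [check: −9·72 + 11·59 = 1]
  6 = 6·1 + 0   → remainder 0, stop. gcd = 1 (last nonzero row F).
The gcd is 1, so 59 is invertible mod 72. The last nonzero row gives −9·72 + 11·59 = 1, so t = 11. So 59^(−1) ≡ 11 (mod 72). Verify: 59 · 11 = 649 ≡ 1 (mod 72). ✓

Final answer: 59^(−1) ≡ 11 (mod 72)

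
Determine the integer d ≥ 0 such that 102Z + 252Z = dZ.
In the PID Z, (a, b) is generated by gcd(a, b). Compute gcd(252, 102) with the extended Euclidean algorithm, tracking rows (r, s, t) with s·252 + t·102 = r:
  row A: (252, 1, 0)   [1·252 + 0·102 = 252]
  row B: (102, 0, 1)   [0·252 + 1·102 = 102]
  252 = 2·102 + 48   → row C = row A − 2·row B = (48, 1, −2)   [check: 1·252 − 2·102 = 48]
  102 = 2·48 + 6   → row D = row B − 2·row C = (6, −2, 5)   [check: −2·252 + 5·102 = 6]
  48 = 8·6 + 0   → remainder 0, stop. gcd = 6 (last nonzero row D).
So gcd(102, 252) = 6, with Bézout identity −2·252 + 5·102 = 6. Containment (⊇): the Bézout identity exhibits 6 as an element of (102, 252), giving (6) ⊆ (102, 252). Containment (⊆): since 6 | 102 and 6 | 252 (102 = 6·17, 252 = 6·42), every Z-linear combination of 102 and 252 is divisible by 6, so (102, 252) ⊆ (6). Therefore (102, 252) = (6), d = 6.

Final answer: (102, 252) = (6); d = 6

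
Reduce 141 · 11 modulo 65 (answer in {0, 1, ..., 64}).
56

Reduce the factors first: 141 ≡ 11 (mod 65), so 141 · 11 ≡ 11 · 11 (mod 65). 11 · 11 = 121. Dividing by 65: 121 = 1·65 + 56. So (141 · 11) mod 65 = 56.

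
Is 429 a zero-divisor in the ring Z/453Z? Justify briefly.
gcd(429, 453) = 3 > 1, so 429 is not a unit in Z/453Z. In Z/nZ every nonzero non-unit is a zero-divisor: explicitly, take b = 453/gcd = 151 ≠ 0 (mod 453); then 429·151 = 64779 = 143·453, i.e. 429·151 ≡ 0 (mod 453). So 429 is a zero-divisor.

Final answer: YES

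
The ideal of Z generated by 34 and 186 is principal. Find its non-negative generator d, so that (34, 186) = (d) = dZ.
(34, 186) = (2); d = 2

In the PID Z, (a, b) is generated by gcd(a, b). Compute gcd(186, 34) with the extended Euclidean algorithm, tracking rows (r, s, t) with s·186 + t·34 = r:
  row A: (186, 1, 0)   [1·186 + 0·34 = 186]
  row B: (34, 0, 1)   [0·186 + 1·34 = 34]
  186 = 5·34 + 16   → row C = row A − 5·row B = (16, 1, −5)   [check: 1·186 − 5·34 = 16]
  34 = 2·16 + 2   → row D = row B − 2·row C = (2, −2, 11)   [check: −2·186 + 11·34 = 2]
  16 = 8·2 + 0   → remainder 0, stop. gcd = 2 (last nonzero row D).
So gcd(34, 186) = 2, with Bézout identity −2·186 + 11·34 = 2. Containment (⊇): the Bézout identity exhibits 2 as an element of (34, 186), giving (2) ⊆ (34, 186). Containment (⊆): since 2 | 34 and 2 | 186 (34 = 2·17, 186 = 2·93), every Z-linear combination of 34 and 186 is divisible by 2, so (34, 186) ⊆ (2). Therefore (34, 186) = (2), d = 2.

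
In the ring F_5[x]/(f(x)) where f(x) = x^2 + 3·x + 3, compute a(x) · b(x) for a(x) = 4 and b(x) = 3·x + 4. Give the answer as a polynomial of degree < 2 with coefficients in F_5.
a · b ≡ 2·x + 1 (mod f(x))

Multiply as integer polynomials: a · b = 12·x + 16. Reducing coefficients mod 5: a · b ≡ 2·x + 1. This already has degree < 2, so no reduction by f is needed. Hence a · b ≡ 2·x + 1 in F_5[x]/(f).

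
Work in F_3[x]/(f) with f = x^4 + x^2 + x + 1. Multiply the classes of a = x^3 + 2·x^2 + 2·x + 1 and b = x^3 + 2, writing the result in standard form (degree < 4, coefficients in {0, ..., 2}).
Multiply as integer polynomials: a · b = x^6 + 2·x^5 + 2·x^4 + 3·x^3 + 4·x^2 + 4·x + 2. Reducing coefficients mod 3: a · b ≡ x^6 + 2·x^5 + 2·x^4 + x^2 + x + 2. Now divide by f(x) = x^4 + x^2 + x + 1 in F_3[x], eliminating the leading term at each step:
  leading term x^6: subtract (x^2)·f(x) = x^6 + x^4 + x^3 + x^2, leaving 2·x^5 + x^4 + 2·x^3 + x + 2 (coefficients mod 3)
  leading term 2·x^5: subtract (2·x)·f(x) = 2·x^5 + 2·x^3 + 2·x^2 + 2·x, leaving x^4 + x^2 + 2·x + 2 (coefficients mod 3)
  leading term x^4: subtract (1)·f(x) = x^4 + x^2 + x + 1, leaving x + 1 (coefficients mod 3)
The degree is now < 4, so this is the remainder. Hence a · b ≡ x + 1 in F_3[x]/(f).

Final answer: a · b ≡ x + 1 (mod f(x))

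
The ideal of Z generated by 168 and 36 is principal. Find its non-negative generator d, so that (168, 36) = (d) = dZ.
(168, 36) = (12); d = 12

In the PID Z, (a, b) is generated by gcd(a, b). Compute gcd(168, 36) with the extended Euclidean algorithm, tracking rows (r, s, t) with s·168 + t·36 = r:
  row A: (168, 1, 0)   [1·168 + 0·36 = 168]
  row B: (36, 0, 1)   [0·168 + 1·36 = 36]
  168 = 4·36 + 24   → row C = row A − 4·row B = (24, 1, −4)   [check: 1·168 − 4·36 = 24]
  36 = 1·24 + 12   → row D = row B − 1·row C = (12, −1, 5)   [check: −1·168 + 5·36 = 12]
  24 = 2·12 + 0   → remainder 0, stop. gcd = 12 (last nonzero row D).
So gcd(168, 36) = 12, with Bézout identity −1·168 + 5·36 = 12. Containment (⊇): the Bézout identity exhibits 12 as an element of (168, 36), giving (12) ⊆ (168, 36). Containment (⊆): since 12 | 168 and 12 | 36 (168 = 12·14, 36 = 12·3), every Z-linear combination of 168 and 36 is divisible by 12, so (168, 36) ⊆ (12). Therefore (168, 36) = (12), d = 12.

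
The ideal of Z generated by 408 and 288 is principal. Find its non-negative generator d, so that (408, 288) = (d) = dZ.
(408, 288) = (24); d = 24

In the PID Z, (a, b) is generated by gcd(a, b). Compute gcd(408, 288) with the extended Euclidean algorithm, tracking rows (r, s, t) with s·408 + t·288 = r:
  row A: (408, 1, 0)   [1·408 + 0·288 = 408]
  row B: (288, 0, 1)   [0·408 + 1·288 = 288]
  408 = 1·288 + 120   → row C = row A − 1·row B = (120, 1, −1)   [check: 1·408 − 1·288 = 120]
  288 = 2·120 + 48   → row D = row B − 2·row C = (48, −2, 3)   [check: −2·408 + 3·288 = 48]
  120 = 2·48 + 24   → row E = row C − 2·row D = (24, 5, −7)   [check: 5·408 − 7·288 = 24]
  48 = 2·24 + 0   → remainder 0, stop. gcd = 24 (last nonzero row E).
So gcd(408, 288) = 24, with Bézout identity 5·408 − 7·288 = 24. Containment (⊇): the Bézout identity exhibits 24 as an element of (408, 288), giving (24) ⊆ (408, 288). Containment (⊆): since 24 | 408 and 24 | 288 (408 = 24·17, 288 = 24·12), every Z-linear combination of 408 and 288 is divisible by 24, so (408, 288) ⊆ (24). Therefore (408, 288) = (24), d = 24.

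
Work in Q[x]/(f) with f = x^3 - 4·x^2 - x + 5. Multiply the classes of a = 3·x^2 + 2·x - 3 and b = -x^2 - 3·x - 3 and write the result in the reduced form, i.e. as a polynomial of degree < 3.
First multiply in Q[x] without reducing: a · b = -3·x^4 - 11·x^3 - 12·x^2 + 3·x + 9. Now divide by f(x) = x^3 - 4·x^2 - x + 5, eliminating the leading term at each step:
  leading term -3·x^4: subtract (-3·x)·f(x) = -3·x^4 + 12·x^3 + 3·x^2 - 15·x, leaving -23·x^3 - 15·x^2 + 18·x + 9
  leading term -23·x^3: subtract (-23)·f(x) = -23·x^3 + 92·x^2 + 23·x - 115, leaving -107·x^2 - 5·x + 124
The degree is now < 3, so this is the remainder. Hence a · b ≡ -107·x^2 - 5·x + 124 in Q[x]/(f).

Final answer: a · b ≡ -107·x^2 - 5·x + 124 (mod f(x))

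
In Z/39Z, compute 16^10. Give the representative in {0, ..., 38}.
16

Use repeated squaring. Binary(10) = 1010. Walk through the bits of the exponent 10 left-to-right: at each bit after the leading one, square the running value, then multiply by 16 if the bit is 1 (always reducing mod 39):
  bit 1 = 1 (leading): start with 16.
  bit 2 = 0: square 16^2 = 256 ≡ 22 (mod 39).
  bit 3 = 1: square 22^2 = 484 ≡ 16; bit is 1, so multiply 16·16 = 256 ≡ 22 (mod 39).
  bit 4 = 0: square 22^2 = 484 ≡ 16 (mod 39).
Final value: 16^10 ≡ 16 (mod 39).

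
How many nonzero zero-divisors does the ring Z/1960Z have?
Z/1960Z has 1287 nonzero zero-divisors

In Z/1960Z each nonzero element is either a unit (gcd with 1960 is 1) or a zero-divisor (gcd > 1). The number of units is φ(1960): factorise 1960 = 2^3 · 5 · 7^2, so φ(1960) = (2^3 − 2^2) · (5 − 1) · (7^2 − 7^1) = 4 · 4 · 42 = 672. The nonzero elements number 1960 − 1 = 1959. Hence the nonzero zero-divisors number 1959 − 672 = 1287.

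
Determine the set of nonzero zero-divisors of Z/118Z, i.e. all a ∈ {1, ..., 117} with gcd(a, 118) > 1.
nonzero zero-divisors of Z/118Z = {2, 4, 6, 8, 10, 12, 14, 16, 18, 20, 22, 24, 26, 28, 30, 32, 34, 36, 38, 40, 42, 44, 46, 48, 50, 52, 54, 56, 58, 59, 60, 62, 64, 66, 68, 70, 72, 74, 76, 78, 80, 82, 84, 86, 88, 90, 92, 94, 96, 98, 100, 102, 104, 106, 108, 110, 112, 114, 116}

An element a ∈ Z/118Z (with a ≠ 0) is a zero-divisor iff gcd(a, 118) > 1 (because a is a unit precisely when gcd(a, n) = 1, and in Z/nZ every nonzero, non-unit element is a zero-divisor). Scan a = 1, ..., 117 and keep those with gcd(a, 118) > 1:
  gcd(2, 118) = 2, gcd(4, 118) = 2, gcd(6, 118) = 2, gcd(8, 118) = 2, gcd(10, 118) = 2, gcd(12, 118) = 2, gcd(14, 118) = 2, gcd(16, 118) = 2, gcd(18, 118) = 2, gcd(20, 118) = 2, gcd(22, 118) = 2, gcd(24, 118) = 2, gcd(26, 118) = 2, gcd(28, 118) = 2, gcd(30, 118) = 2, gcd(32, 118) = 2, gcd(34, 118) = 2, gcd(36, 118) = 2, gcd(38, 118) = 2, gcd(40, 118) = 2, gcd(42, 118) = 2, gcd(44, 118) = 2, gcd(46, 118) = 2, gcd(48, 118) = 2, gcd(50, 118) = 2, gcd(52, 118) = 2, gcd(54, 118) = 2, gcd(56, 118) = 2, gcd(58, 118) = 2, gcd(59, 118) = 59, gcd(60, 118) = 2, gcd(62, 118) = 2, gcd(64, 118) = 2, gcd(66, 118) = 2, gcd(68, 118) = 2, gcd(70, 118) = 2, gcd(72, 118) = 2, gcd(74, 118) = 2, gcd(76, 118) = 2, gcd(78, 118) = 2, gcd(80, 118) = 2, gcd(82, 118) = 2, gcd(84, 118) = 2, gcd(86, 118) = 2, gcd(88, 118) = 2, gcd(90, 118) = 2, gcd(92, 118) = 2, gcd(94, 118) = 2, gcd(96, 118) = 2, gcd(98, 118) = 2, gcd(100, 118) = 2, gcd(102, 118) = 2, gcd(104, 118) = 2, gcd(106, 118) = 2, gcd(108, 118) = 2, gcd(110, 118) = 2, gcd(112, 118) = 2, gcd(114, 118) = 2, gcd(116, 118) = 2.
All other a ∈ {1, ..., 117} have gcd(a, 118) = 1 and are units. So the nonzero zero-divisors are exactly the 59 values of a appearing in this scan.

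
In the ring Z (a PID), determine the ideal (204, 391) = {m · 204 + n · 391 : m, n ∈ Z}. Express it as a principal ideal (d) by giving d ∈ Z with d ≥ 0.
In the PID Z, (a, b) is generated by gcd(a, b). Compute gcd(391, 204) with the extended Euclidean algorithm, tracking rows (r, s, t) with s·391 + t·204 = r:
  row A: (391, 1, 0)   [1·391 + 0·204 = 391]
  row B: (204, 0, 1)   [0·391 + 1·204 = 204]
  391 = 1·204 + 187   → row C = row A − 1·row B = (187, 1, −1)   [check: 1·391 − 1·204 = 187]
  204 = 1·187 + 17   → row D = row B − 1·row C = (17, −1, 2)   [check: −1·391 + 2·204 = 17]
  187 = 11·17 + 0   → remainder 0, stop. gcd = 17 (last nonzero row D).
So gcd(204, 391) = 17, with Bézout identity −1·391 + 2·204 = 17. Containment (⊇): the Bézout identity exhibits 17 as an element of (204, 391), giving (17) ⊆ (204, 391). Containment (⊆): since 17 | 204 and 17 | 391 (204 = 17·12, 391 = 17·23), every Z-linear combination of 204 and 391 is divisible by 17, so (204, 391) ⊆ (17). Therefore (204, 391) = (17), d = 17.

Final answer: (204, 391) = (17); d = 17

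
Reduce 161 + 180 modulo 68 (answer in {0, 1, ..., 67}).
1

Reduce the summands first: 161 ≡ 25, 180 ≡ 44 (mod 68), so 161 + 180 ≡ 25 + 44 (mod 68). 25 + 44 = 69; 69 = 1·68 + 1, so (161 + 180) mod 68 = 1.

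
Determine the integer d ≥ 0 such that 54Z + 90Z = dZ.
(54, 90) = (18); d = 18

In the PID Z, (a, b) is generated by gcd(a, b). Compute gcd(90, 54) with the extended Euclidean algorithm, tracking rows (r, s, t) with s·90 + t·54 = r:
  row A: (90, 1, 0)   [1·90 + 0·54 = 90]
  row B: (54, 0, 1)   [0·90 + 1·54 = 54]
  90 = 1·54 + 36   → row C = row A − 1·row B = (36, 1, −1)   [check: 1·90 − 1·54 = 36]
  54 = 1·36 + 18   → row D = row B − 1·row C = (18, −1, 2)   [check: −1·90 + 2·54 = 18]
  36 = 2·18 + 0   → remainder 0, stop. gcd = 18 (last nonzero row D).
So gcd(54, 90) = 18, with Bézout identity −1·90 + 2·54 = 18. Containment (⊇): the Bézout identity exhibits 18 as an element of (54, 90), giving (18) ⊆ (54, 90). Containment (⊆): since 18 | 54 and 18 | 90 (54 = 18·3, 90 = 18·5), every Z-linear combination of 54 and 90 is divisible by 18, so (54, 90) ⊆ (18). Therefore (54, 90) = (18), d = 18.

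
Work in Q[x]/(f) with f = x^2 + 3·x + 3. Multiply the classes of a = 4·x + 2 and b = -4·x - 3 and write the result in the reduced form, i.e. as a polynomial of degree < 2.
a · b ≡ 28·x + 42 (mod f(x))

First multiply in Q[x] without reducing: a · b = -16·x^2 - 20·x - 6. Now divide by f(x) = x^2 + 3·x + 3, eliminating the leading term at each step:
  leading term -16·x^2: subtract (-16)·f(x) = -16·x^2 - 48·x - 48, leaving 28·x + 42
The degree is now < 2, so this is the remainder. Hence a · b ≡ 28·x + 42 in Q[x]/(f).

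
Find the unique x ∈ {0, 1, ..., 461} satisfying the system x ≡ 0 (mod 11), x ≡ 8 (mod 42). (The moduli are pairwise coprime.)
x ≡ 176 (mod 462); the representative in [0, 462) is 176

The moduli 11, 42 are pairwise coprime, so by the CRT there is a unique solution mod 11·42 = 462.
Solve by successive substitution. Start with x ≡ 0 (mod 11).
  Combine with x ≡ 8 (mod 42): write x = 11·t and require 11·t ≡ 8 (mod 42). Since 11^(−1) ≡ 23 (mod 42), t ≡ 23·8 ≡ 16 (mod 42). So x ≡ 11·16 = 176 (mod 462).
Unique solution in [0, 462): x = 176.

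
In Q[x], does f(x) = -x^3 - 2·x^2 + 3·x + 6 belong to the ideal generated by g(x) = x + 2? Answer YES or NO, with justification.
YES

In Q[x] the ideal (g) consists of all multiples of g, so f ∈ (g) iff g | f, i.e. iff the remainder of f on division by g is 0. Divide f by g (g is monic, so eliminate the leading term of the running remainder at each step):
  leading term -x^3: subtract (-x^2)·g(x) = -x^3 - 2·x^2, leaving 3·x + 6
  leading term 3·x: subtract (3)·g(x) = 3·x + 6, leaving 0
The remainder is 0, so f(x) = g(x) · h(x) with h(x) = 3 - x^2. Hence g | f, i.e. f ∈ (g).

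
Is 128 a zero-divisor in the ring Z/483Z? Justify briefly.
NO

gcd(128, 483) = 1, so 128 is a unit in Z/483Z (it has a multiplicative inverse). A unit cannot be a zero-divisor: if 128·b ≡ 0 then multiplying both sides by 128^(−1) gives b ≡ 0. So 128 is not a zero-divisor.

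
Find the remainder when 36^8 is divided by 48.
0

Use repeated squaring. Binary(8) = 1000. Walk through the bits of the exponent 8 left-to-right: at each bit after the leading one, square the running value, then multiply by 36 if the bit is 1 (always reducing mod 48):
  bit 1 = 1 (leading): start with 36.
  bit 2 = 0: square 36^2 = 1296 ≡ 0 (mod 48).
  bit 3 = 0: square 0^2 = 0 (mod 48).
  bit 4 = 0: square 0^2 = 0 (mod 48).
Final value: 36^8 ≡ 0 (mod 48).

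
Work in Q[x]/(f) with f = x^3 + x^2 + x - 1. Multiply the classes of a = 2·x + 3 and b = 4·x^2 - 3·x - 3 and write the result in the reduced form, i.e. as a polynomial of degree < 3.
a · b ≡ -2·x^2 - 23·x - 1 (mod f(x))

First multiply in Q[x] without reducing: a · b = 8·x^3 + 6·x^2 - 15·x - 9. Now divide by f(x) = x^3 + x^2 + x - 1, eliminating the leading term at each step:
  leading term 8·x^3: subtract (8)·f(x) = 8·x^3 + 8·x^2 + 8·x - 8, leaving -2·x^2 - 23·x - 1
The degree is now < 3, so this is the remainder. Hence a · b ≡ -2·x^2 - 23·x - 1 in Q[x]/(f).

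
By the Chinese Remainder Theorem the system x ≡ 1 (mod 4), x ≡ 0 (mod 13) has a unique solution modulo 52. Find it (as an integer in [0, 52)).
x ≡ 13 (mod 52); the representative in [0, 52) is 13

The moduli 4, 13 are pairwise coprime, so by the CRT there is a unique solution mod 4·13 = 52.
Solve by successive substitution. Start with x ≡ 1 (mod 4).
  Combine with x ≡ 0 (mod 13): write x = 1 + 4·t and require 1 + 4·t ≡ 0 (mod 13), i.e. 4·t ≡ 0 − 1 ≡ 12 (mod 13). Since 4^(−1) ≡ 10 (mod 13), t ≡ 10·12 ≡ 3 (mod 13). So x ≡ 1 + 4·3 = 13 (mod 52).
Unique solution in [0, 52): x = 13.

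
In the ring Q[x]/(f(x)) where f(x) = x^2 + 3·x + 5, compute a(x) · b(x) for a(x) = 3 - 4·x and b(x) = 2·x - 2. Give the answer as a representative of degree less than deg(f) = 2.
First multiply in Q[x] without reducing: a · b = -8·x^2 + 14·x - 6. Now divide by f(x) = x^2 + 3·x + 5, eliminating the leading term at each step:
  leading term -8·x^2: subtract (-8)·f(x) = -8·x^2 - 24·x - 40, leaving 38·x + 34
The degree is now < 2, so this is the remainder. Hence a · b ≡ 38·x + 34 in Q[x]/(f).

Final answer: a · b ≡ 38·x + 34 (mod f(x))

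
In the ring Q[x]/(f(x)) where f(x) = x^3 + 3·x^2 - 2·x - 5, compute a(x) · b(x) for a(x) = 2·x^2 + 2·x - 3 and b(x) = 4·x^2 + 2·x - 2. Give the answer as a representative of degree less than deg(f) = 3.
a · b ≡ 40·x^2 + 6·x - 54 (mod f(x))

First multiply in Q[x] without reducing: a · b = 8·x^4 + 12·x^3 - 12·x^2 - 10·x + 6. Now divide by f(x) = x^3 + 3·x^2 - 2·x - 5, eliminating the leading term at each step:
  leading term 8·x^4: subtract (8·x)·f(x) = 8·x^4 + 24·x^3 - 16·x^2 - 40·x, leaving -12·x^3 + 4·x^2 + 30·x + 6
  leading term -12·x^3: subtract (-12)·f(x) = -12·x^3 - 36·x^2 + 24·x + 60, leaving 40·x^2 + 6·x - 54
The degree is now < 3, so this is the remainder. Hence a · b ≡ 40·x^2 + 6·x - 54 in Q[x]/(f).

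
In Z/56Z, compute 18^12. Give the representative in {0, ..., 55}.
Use repeated squaring. Binary(12) = 1100. Walk through the bits of the exponent 12 left-to-right: at each bit after the leading one, square the running value, then multiply by 18 if the bit is 1 (always reducing mod 56):
  bit 1 = 1 (leading): start with 18.
  bit 2 = 1: square 18^2 = 324 ≡ 44; bit is 1, so multiply 44·18 = 792 ≡ 8 (mod 56).
  bit 3 = 0: square 8^2 = 64 ≡ 8 (mod 56).
  bit 4 = 0: square 8^2 = 64 ≡ 8 (mod 56).
Final value: 18^12 ≡ 8 (mod 56).

Final answer: 8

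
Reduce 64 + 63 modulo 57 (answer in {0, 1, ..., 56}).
Reduce the summands first: 64 ≡ 7, 63 ≡ 6 (mod 57), so 64 + 63 ≡ 7 + 6 (mod 57). 7 + 6 = 13; 13 = 0·57 + 13, so (64 + 63) mod 57 = 13.

Final answer: 13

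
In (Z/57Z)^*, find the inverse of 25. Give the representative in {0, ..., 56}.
Apply the extended Euclidean algorithm to (57, 25), tracking rows (r, s, t) with s·57 + t·25 = r. Each division r_prev = q·r_cur + r_new produces the new row as (previous row) − q·(current row):
  row A: (57, 1, 0)   [1·57 + 0·25 = 57]
  row B: (25, 0, 1)   [0·57 + 1·25 = 25]
  57 = 2·25 + 7   → row C = row A − 2·row B = (7, 1, −2)   [check: 1·57 − 2·25 = 7]
  25 = 3·7 + 4   → row D = row B − 3·row C = (4, −3, 7)   [check: −3·57 + 7·25 = 4]
  7 = 1·4 + 3   → row E = row C − 1·row D = (3, 4, −9)   [check: 4·57 − 9·25 = 3]
  4 = 1·3 + 1   → row F = row D − 1·row E = (1, −7, 16)   [check: −7·57 + 16·25 = 1]
  3 = 3·1 + 0   → remainder 0, stop. gcd = 1 (last nonzero row F).
The gcd is 1, so 25 is invertible mod 57. The last nonzero row gives −7·57 + 16·25 = 1, so t = 16. So 25^(−1) ≡ 16 (mod 57). Verify: 25 · 16 = 400 ≡ 1 (mod 57). ✓

Final answer: 25^(−1) ≡ 16 (mod 57)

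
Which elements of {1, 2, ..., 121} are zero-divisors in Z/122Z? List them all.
An element a ∈ Z/122Z (with a ≠ 0) is a zero-divisor iff gcd(a, 122) > 1 (because a is a unit precisely when gcd(a, n) = 1, and in Z/nZ every nonzero, non-unit element is a zero-divisor). Scan a = 1, ..., 121 and keep those with gcd(a, 122) > 1:
  gcd(2, 122) = 2, gcd(4, 122) = 2, gcd(6, 122) = 2, gcd(8, 122) = 2, gcd(10, 122) = 2, gcd(12, 122) = 2, gcd(14, 122) = 2, gcd(16, 122) = 2, gcd(18, 122) = 2, gcd(20, 122) = 2, gcd(22, 122) = 2, gcd(24, 122) = 2, gcd(26, 122) = 2, gcd(28, 122) = 2, gcd(30, 122) = 2, gcd(32, 122) = 2, gcd(34, 122) = 2, gcd(36, 122) = 2, gcd(38, 122) = 2, gcd(40, 122) = 2, gcd(42, 122) = 2, gcd(44, 122) = 2, gcd(46, 122) = 2, gcd(48, 122) = 2, gcd(50, 122) = 2, gcd(52, 122) = 2, gcd(54, 122) = 2, gcd(56, 122) = 2, gcd(58, 122) = 2, gcd(60, 122) = 2, gcd(61, 122) = 61, gcd(62, 122) = 2, gcd(64, 122) = 2, gcd(66, 122) = 2, gcd(68, 122) = 2, gcd(70, 122) = 2, gcd(72, 122) = 2, gcd(74, 122) = 2, gcd(76, 122) = 2, gcd(78, 122) = 2, gcd(80, 122) = 2, gcd(82, 122) = 2, gcd(84, 122) = 2, gcd(86, 122) = 2, gcd(88, 122) = 2, gcd(90, 122) = 2, gcd(92, 122) = 2, gcd(94, 122) = 2, gcd(96, 122) = 2, gcd(98, 122) = 2, gcd(100, 122) = 2, gcd(102, 122) = 2, gcd(104, 122) = 2, gcd(106, 122) = 2, gcd(108, 122) = 2, gcd(110, 122) = 2, gcd(112, 122) = 2, gcd(114, 122) = 2, gcd(116, 122) = 2, gcd(118, 122) = 2, gcd(120, 122) = 2.
All other a ∈ {1, ..., 121} have gcd(a, 122) = 1 and are units. So the nonzero zero-divisors are exactly the 61 values of a appearing in this scan.

Final answer: nonzero zero-divisors of Z/122Z = {2, 4, 6, 8, 10, 12, 14, 16, 18, 20, 22, 24, 26, 28, 30, 32, 34, 36, 38, 40, 42, 44, 46, 48, 50, 52, 54, 56, 58, 60, 61, 62, 64, 66, 68, 70, 72, 74, 76, 78, 80, 82, 84, 86, 88, 90, 92, 94, 96, 98, 100, 102, 104, 106, 108, 110, 112, 114, 116, 118, 120}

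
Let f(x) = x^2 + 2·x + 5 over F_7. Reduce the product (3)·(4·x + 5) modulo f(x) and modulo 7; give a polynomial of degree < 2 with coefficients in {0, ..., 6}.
a · b ≡ 5·x + 1 (mod f(x))

Multiply as integer polynomials: a · b = 12·x + 15. Reducing coefficients mod 7: a · b ≡ 5·x + 1. This already has degree < 2, so no reduction by f is needed. Hence a · b ≡ 5·x + 1 in F_7[x]/(f).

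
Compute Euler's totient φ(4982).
φ(4982) = 2392

φ is multiplicative, with φ(p^e) = p^e − p^(e−1). Factorise 4982 = 2 · 47 · 53. Then
  φ(4982) = (2 − 1) · (47 − 1) · (53 − 1) = 1 · 46 · 52 = 2392.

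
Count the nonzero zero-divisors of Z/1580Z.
In Z/1580Z each nonzero element is either a unit (gcd with 1580 is 1) or a zero-divisor (gcd > 1). The number of units is φ(1580): factorise 1580 = 2^2 · 5 · 79, so φ(1580) = (2^2 − 2^1) · (5 − 1) · (79 − 1) = 2 · 4 · 78 = 624. The nonzero elements number 1580 − 1 = 1579. Hence the nonzero zero-divisors number 1579 − 624 = 955.

Final answer: Z/1580Z has 955 nonzero zero-divisors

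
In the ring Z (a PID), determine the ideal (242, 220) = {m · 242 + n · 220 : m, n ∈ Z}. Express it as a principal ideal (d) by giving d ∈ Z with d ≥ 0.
In the PID Z, (a, b) is generated by gcd(a, b). Compute gcd(242, 220) with the extended Euclidean algorithm, tracking rows (r, s, t) with s·242 + t·220 = r:
  row A: (242, 1, 0)   [1·242 + 0·220 = 242]
  row B: (220, 0, 1)   [0·242 + 1·220 = 220]
  242 = 1·220 + 22   → row C = row A − 1·row B = (22, 1, −1)   [check: 1·242 − 1·220 = 22]
  220 = 10·22 + 0   → remainder 0, stop. gcd = 22 (last nonzero row C).
So gcd(242, 220) = 22, with Bézout identity 1·242 − 1·220 = 22. Containment (⊇): the Bézout identity exhibits 22 as an element of (242, 220), giving (22) ⊆ (242, 220). Containment (⊆): since 22 | 242 and 22 | 220 (242 = 22·11, 220 = 22·10), every Z-linear combination of 242 and 220 is divisible by 22, so (242, 220) ⊆ (22). Therefore (242, 220) = (22), d = 22.

Final answer: (242, 220) = (22); d = 22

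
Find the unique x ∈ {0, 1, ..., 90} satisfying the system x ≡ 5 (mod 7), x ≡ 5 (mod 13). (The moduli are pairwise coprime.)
The moduli 7, 13 are pairwise coprime, so by the CRT there is a unique solution mod 7·13 = 91.
Solve by successive substitution. Start with x ≡ 5 (mod 7).
  Combine with x ≡ 5 (mod 13): write x = 5 + 7·t and require 5 + 7·t ≡ 5 (mod 13), i.e. 7·t ≡ 5 − 5 ≡ 0 (mod 13). Since 7^(−1) ≡ 2 (mod 13), t ≡ 2·0 ≡ 0 (mod 13). So x ≡ 5 + 7·0 = 5 (mod 91).
Unique solution in [0, 91): x = 5.

Final answer: x ≡ 5 (mod 91); the representative in [0, 91) is 5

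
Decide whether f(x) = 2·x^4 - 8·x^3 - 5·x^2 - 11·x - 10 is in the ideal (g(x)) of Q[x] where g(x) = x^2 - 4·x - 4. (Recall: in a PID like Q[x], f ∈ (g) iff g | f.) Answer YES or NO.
In Q[x] the ideal (g) consists of all multiples of g, so f ∈ (g) iff g | f, i.e. iff the remainder of f on division by g is 0. Divide f by g (g is monic, so eliminate the leading term of the running remainder at each step):
  leading term 2·x^4: subtract (2·x^2)·g(x) = 2·x^4 - 8·x^3 - 8·x^2, leaving 3·x^2 - 11·x - 10
  leading term 3·x^2: subtract (3)·g(x) = 3·x^2 - 12·x - 12, leaving x + 2
The remainder r(x) = x + 2 ≠ 0 (and deg r < deg g), so g ∤ f, i.e. f ∉ (g).

Final answer: NO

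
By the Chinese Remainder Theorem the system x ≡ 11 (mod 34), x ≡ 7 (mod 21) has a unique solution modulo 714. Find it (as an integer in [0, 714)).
The moduli 34, 21 are pairwise coprime, so by the CRT there is a unique solution mod 34·21 = 714.
Solve by successive substitution. Start with x ≡ 11 (mod 34).
  Combine with x ≡ 7 (mod 21): write x = 11 + 34·t and require 11 + 34·t ≡ 7 (mod 21), i.e. 34·t ≡ 7 − 11 ≡ 17 (mod 21). Since 34^(−1) ≡ 13 (mod 21) (34 ≡ 13 (mod 21)), t ≡ 13·17 ≡ 11 (mod 21). So x ≡ 11 + 34·11 = 385 (mod 714).
Unique solution in [0, 714): x = 385.

Final answer: x ≡ 385 (mod 714); the representative in [0, 714) is 385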